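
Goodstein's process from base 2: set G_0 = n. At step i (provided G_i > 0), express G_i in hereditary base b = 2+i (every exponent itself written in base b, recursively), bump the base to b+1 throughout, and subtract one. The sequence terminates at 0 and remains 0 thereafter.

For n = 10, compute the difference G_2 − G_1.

(0) 10|_2 = 2^(2 + 1) + 2 ↦ 3^(3 + 1) + 3|_3 = 84 ⇒ 83
(1) 83|_3 = 3^(3 + 1) + 2 ↦ 4^(4 + 1) + 2|_4 = 1026 ⇒ 1025

942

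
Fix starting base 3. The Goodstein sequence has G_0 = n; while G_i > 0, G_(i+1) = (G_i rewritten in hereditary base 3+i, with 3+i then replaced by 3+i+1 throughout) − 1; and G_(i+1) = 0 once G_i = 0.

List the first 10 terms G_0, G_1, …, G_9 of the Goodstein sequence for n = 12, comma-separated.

step 0: 12 = 3^2 + 3; sub 4 for 3: 4^2 + 4; = 20; G_1 = 20−1 = 19
step 1: 19 = 4^2 + 3; sub 5 for 4: 5^2 + 3; = 28; G_2 = 28−1 = 27
step 2: 27 = 5^2 + 2; sub 6 for 5: 6^2 + 2; = 38; G_3 = 38−1 = 37
step 3: 37 = 6^2 + 1; sub 7 for 6: 7^2 + 1; = 50; G_4 = 50−1 = 49
step 4: 49 = 7^2; sub 8 for 7: 8^2; = 64; G_5 = 64−1 = 63
step 5: 63 = 7·8 + 7; sub 9 for 8: 7·9 + 7; = 70; G_6 = 70−1 = 69
step 6: 69 = 7·9 + 6; sub 10 for 9: 7·10 + 6; = 76; G_7 = 76−1 = 75
step 7: 75 = 7·10 + 5; sub 11 for 10: 7·11 + 5; = 82; G_8 = 82−1 = 81
step 8: 81 = 7·11 + 4; sub 12 for 11: 7·12 + 4; = 88; G_9 = 88−1 = 87

12, 19, 27, 37, 49, 63, 69, 75, 81, 87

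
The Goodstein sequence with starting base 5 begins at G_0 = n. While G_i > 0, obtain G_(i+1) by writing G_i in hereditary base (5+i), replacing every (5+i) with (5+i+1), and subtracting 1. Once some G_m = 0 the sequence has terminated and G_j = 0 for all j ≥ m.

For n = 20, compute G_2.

25

(0) 20|_5 = 4·5 ↦ 4·6|_6 = 24 ⇒ 23
(1) 23|_6 = 3·6 + 5 ↦ 3·7 + 5|_7 = 26 ⇒ 25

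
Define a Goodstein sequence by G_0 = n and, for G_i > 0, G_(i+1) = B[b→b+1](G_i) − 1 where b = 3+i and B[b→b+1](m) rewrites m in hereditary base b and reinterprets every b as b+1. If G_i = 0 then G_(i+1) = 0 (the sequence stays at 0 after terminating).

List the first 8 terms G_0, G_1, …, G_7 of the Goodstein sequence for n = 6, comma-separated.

base 3: 6 = 2·3; at 4: 2·4 = 8; next = 7
base 4: 7 = 4 + 3; at 5: 5 + 3 = 8; next = 7
base 5: 7 = 5 + 2; at 6: 6 + 2 = 8; next = 7
base 6: 7 = 6 + 1; at 7: 7 + 1 = 8; next = 7
base 7: 7 = 7; at 8: 8 = 8; next = 7
base 8: 7 = 7; at 9: 7 = 7; next = 6
base 9: 6 = 6; at 10: 6 = 6; next = 5

6, 7, 7, 7, 7, 7, 6, 5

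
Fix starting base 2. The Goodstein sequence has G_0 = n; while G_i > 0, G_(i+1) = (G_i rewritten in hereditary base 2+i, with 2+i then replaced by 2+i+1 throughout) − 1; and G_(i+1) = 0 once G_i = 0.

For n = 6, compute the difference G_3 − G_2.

6 —HB2→ 2^2 + 2 —bump→ 3^3 + 3 = 30 —(−1)→ 29
29 —HB3→ 3^3 + 2 —bump→ 4^4 + 2 = 258 —(−1)→ 257
257 —HB4→ 4^4 + 1 —bump→ 5^5 + 1 = 3126 —(−1)→ 3125

2868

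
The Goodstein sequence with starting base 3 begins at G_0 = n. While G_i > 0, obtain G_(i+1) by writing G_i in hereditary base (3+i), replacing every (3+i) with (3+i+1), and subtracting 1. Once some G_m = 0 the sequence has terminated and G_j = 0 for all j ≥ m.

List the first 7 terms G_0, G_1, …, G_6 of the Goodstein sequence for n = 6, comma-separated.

6, 7, 7, 7, 7, 7, 6

G_0=6  [base 3] 2·3  →[3↦4]→  2·4 = 8  −1 ⇒ G_1=7
G_1=7  [base 4] 4 + 3  →[4↦5]→  5 + 3 = 8  −1 ⇒ G_2=7
G_2=7  [base 5] 5 + 2  →[5↦6]→  6 + 2 = 8  −1 ⇒ G_3=7
G_3=7  [base 6] 6 + 1  →[6↦7]→  7 + 1 = 8  −1 ⇒ G_4=7
G_4=7  [base 7] 7  →[7↦8]→  8 = 8  −1 ⇒ G_5=7
G_5=7  [base 8] 7  →[8↦9]→  7 = 7  −1 ⇒ G_6=6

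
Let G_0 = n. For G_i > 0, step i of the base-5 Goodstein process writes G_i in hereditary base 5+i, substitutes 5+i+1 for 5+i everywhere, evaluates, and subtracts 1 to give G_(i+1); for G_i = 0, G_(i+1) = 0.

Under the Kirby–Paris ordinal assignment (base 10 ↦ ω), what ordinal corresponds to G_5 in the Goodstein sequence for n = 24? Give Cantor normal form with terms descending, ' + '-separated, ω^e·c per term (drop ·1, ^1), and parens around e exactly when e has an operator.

G_0=24  [base 5] 4·5 + 4  →[5↦6]→  4·6 + 4 = 28  −1 ⇒ G_1=27
G_1=27  [base 6] 4·6 + 3  →[6↦7]→  4·7 + 3 = 31  −1 ⇒ G_2=30
G_2=30  [base 7] 4·7 + 2  →[7↦8]→  4·8 + 2 = 34  −1 ⇒ G_3=33
G_3=33  [base 8] 4·8 + 1  →[8↦9]→  4·9 + 1 = 37  −1 ⇒ G_4=36
G_4=36  [base 9] 4·9  →[9↦10]→  4·10 = 40  −1 ⇒ G_5=39
G_5=39  [base 10] 3·10 + 9  →[10↦11]→  3·11 + 9 = 42  −1 ⇒ G_6=41

ω·3 + 9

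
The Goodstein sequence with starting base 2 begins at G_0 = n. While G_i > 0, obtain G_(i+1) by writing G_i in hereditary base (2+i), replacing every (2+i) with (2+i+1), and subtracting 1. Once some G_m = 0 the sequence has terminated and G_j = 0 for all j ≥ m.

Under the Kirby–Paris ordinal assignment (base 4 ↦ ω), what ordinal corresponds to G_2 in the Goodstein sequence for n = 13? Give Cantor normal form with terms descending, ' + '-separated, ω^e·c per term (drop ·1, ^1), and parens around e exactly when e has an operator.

G_0 = 13. HB_2(13) = 2^(2 + 1) + 2^2 + 1. Bump = 109. G_1 = 108.
G_1 = 108. HB_3(108) = 3^(3 + 1) + 3^3. Bump = 1280. G_2 = 1279.

ω^(ω + 1) + ω^3·3 + ω^2·3 + ω·3 + 3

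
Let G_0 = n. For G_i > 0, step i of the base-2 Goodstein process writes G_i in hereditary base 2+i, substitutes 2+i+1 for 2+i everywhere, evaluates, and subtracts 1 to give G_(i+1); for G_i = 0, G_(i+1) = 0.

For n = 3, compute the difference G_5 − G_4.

3 —HB2→ 2 + 1 —bump→ 3 + 1 = 4 —(−1)→ 3
3 —HB3→ 3 —bump→ 4 = 4 —(−1)→ 3
3 —HB4→ 3 —bump→ 3 = 3 —(−1)→ 2
2 —HB5→ 2 —bump→ 2 = 2 —(−1)→ 1
1 —HB6→ 1 —bump→ 1 = 1 —(−1)→ 0

-1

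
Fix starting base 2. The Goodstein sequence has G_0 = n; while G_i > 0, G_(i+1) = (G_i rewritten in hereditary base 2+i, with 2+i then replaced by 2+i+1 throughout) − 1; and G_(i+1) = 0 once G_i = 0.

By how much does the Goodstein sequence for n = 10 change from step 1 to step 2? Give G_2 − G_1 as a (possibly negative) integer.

G_0 = 10. HB_2(10) = 2^(2 + 1) + 2. Bump = 84. G_1 = 83.
G_1 = 83. HB_3(83) = 3^(3 + 1) + 2. Bump = 1026. G_2 = 1025.

942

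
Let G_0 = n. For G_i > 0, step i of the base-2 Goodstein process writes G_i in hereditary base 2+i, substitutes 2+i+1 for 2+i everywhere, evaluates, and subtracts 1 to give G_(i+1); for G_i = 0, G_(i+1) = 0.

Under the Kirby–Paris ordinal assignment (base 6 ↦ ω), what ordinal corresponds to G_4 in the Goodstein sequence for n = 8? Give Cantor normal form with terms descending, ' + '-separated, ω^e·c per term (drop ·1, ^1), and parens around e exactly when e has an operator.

ω^ω·2 + ω^2·2 + ω + 5

i=0: 8 = 2^(2 + 1) (b=2); 2→3: 3^(3 + 1) = 81; 81−1 = 80
i=1: 80 = 2·3^3 + 2·3^2 + 2·3 + 2 (b=3); 3→4: 2·4^4 + 2·4^2 + 2·4 + 2 = 554; 554−1 = 553
i=2: 553 = 2·4^4 + 2·4^2 + 2·4 + 1 (b=4); 4→5: 2·5^5 + 2·5^2 + 2·5 + 1 = 6311; 6311−1 = 6310
i=3: 6310 = 2·5^5 + 2·5^2 + 2·5 (b=5); 5→6: 2·6^6 + 2·6^2 + 2·6 = 93396; 93396−1 = 93395
i=4: 93395 = 2·6^6 + 2·6^2 + 6 + 5 (b=6); 6→7: 2·7^7 + 2·7^2 + 7 + 5 = 1647196; 1647196−1 = 1647195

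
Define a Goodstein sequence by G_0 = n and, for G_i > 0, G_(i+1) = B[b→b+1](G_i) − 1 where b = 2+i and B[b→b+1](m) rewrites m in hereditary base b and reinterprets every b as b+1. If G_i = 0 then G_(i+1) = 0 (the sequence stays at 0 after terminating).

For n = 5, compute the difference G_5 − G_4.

base 2: 5 = 2^2 + 1; at 3: 3^3 + 1 = 28; next = 27
base 3: 27 = 3^3; at 4: 4^4 = 256; next = 255
base 4: 255 = 3·4^3 + 3·4^2 + 3·4 + 3; at 5: 3·5^3 + 3·5^2 + 3·5 + 3 = 468; next = 467
base 5: 467 = 3·5^3 + 3·5^2 + 3·5 + 2; at 6: 3·6^3 + 3·6^2 + 3·6 + 2 = 776; next = 775
base 6: 775 = 3·6^3 + 3·6^2 + 3·6 + 1; at 7: 3·7^3 + 3·7^2 + 3·7 + 1 = 1198; next = 1197

422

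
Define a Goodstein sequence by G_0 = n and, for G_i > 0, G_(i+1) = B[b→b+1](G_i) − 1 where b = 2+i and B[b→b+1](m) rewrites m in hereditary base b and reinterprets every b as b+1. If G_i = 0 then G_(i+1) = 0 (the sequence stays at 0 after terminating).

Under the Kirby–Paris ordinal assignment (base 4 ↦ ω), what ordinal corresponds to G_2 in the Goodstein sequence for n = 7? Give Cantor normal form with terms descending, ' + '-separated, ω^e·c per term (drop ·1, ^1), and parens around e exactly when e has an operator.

step 0: 7 = 2^2 + 2 + 1; sub 3 for 2: 3^3 + 3 + 1; = 31; G_1 = 31−1 = 30
step 1: 30 = 3^3 + 3; sub 4 for 3: 4^4 + 4; = 260; G_2 = 260−1 = 259
step 2: 259 = 4^4 + 3; sub 5 for 4: 5^5 + 3; = 3128; G_3 = 3128−1 = 3127

ω^ω + 3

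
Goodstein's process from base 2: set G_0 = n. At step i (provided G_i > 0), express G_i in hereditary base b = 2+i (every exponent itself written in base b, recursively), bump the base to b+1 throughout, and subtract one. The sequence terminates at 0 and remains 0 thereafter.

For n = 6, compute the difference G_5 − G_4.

G_0 = 6. HB_2(6) = 2^2 + 2. Bump = 30. G_1 = 29.
G_1 = 29. HB_3(29) = 3^3 + 2. Bump = 258. G_2 = 257.
G_2 = 257. HB_4(257) = 4^4 + 1. Bump = 3126. G_3 = 3125.
G_3 = 3125. HB_5(3125) = 5^5. Bump = 46656. G_4 = 46655.
G_4 = 46655. HB_6(46655) = 5·6^5 + 5·6^4 + 5·6^3 + 5·6^2 + 5·6 + 5. Bump = 98040. G_5 = 98039.

51384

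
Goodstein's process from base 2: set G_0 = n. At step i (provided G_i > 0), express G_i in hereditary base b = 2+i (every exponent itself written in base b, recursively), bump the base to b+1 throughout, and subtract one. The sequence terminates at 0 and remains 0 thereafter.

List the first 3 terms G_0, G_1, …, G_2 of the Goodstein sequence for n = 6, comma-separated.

i=0: 6 = 2^2 + 2 (b=2); 2→3: 3^3 + 3 = 30; 30−1 = 29
i=1: 29 = 3^3 + 2 (b=3); 3→4: 4^4 + 2 = 258; 258−1 = 257

6, 29, 257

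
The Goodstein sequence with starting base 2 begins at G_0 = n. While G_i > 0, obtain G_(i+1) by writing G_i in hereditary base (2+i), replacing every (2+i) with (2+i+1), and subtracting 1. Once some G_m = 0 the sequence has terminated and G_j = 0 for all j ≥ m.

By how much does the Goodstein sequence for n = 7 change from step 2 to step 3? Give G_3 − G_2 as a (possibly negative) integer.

2868

(0) 7|_2 = 2^2 + 2 + 1 ↦ 3^3 + 3 + 1|_3 = 31 ⇒ 30
(1) 30|_3 = 3^3 + 3 ↦ 4^4 + 4|_4 = 260 ⇒ 259
(2) 259|_4 = 4^4 + 3 ↦ 5^5 + 3|_5 = 3128 ⇒ 3127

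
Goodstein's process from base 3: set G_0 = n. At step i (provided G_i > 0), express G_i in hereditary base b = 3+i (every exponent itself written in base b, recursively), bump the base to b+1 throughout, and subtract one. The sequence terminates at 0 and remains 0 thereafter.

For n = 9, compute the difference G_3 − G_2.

G_0 = 9. HB_3(9) = 3^2. Bump = 16. G_1 = 15.
G_1 = 15. HB_4(15) = 3·4 + 3. Bump = 18. G_2 = 17.
G_2 = 17. HB_5(17) = 3·5 + 2. Bump = 20. G_3 = 19.

2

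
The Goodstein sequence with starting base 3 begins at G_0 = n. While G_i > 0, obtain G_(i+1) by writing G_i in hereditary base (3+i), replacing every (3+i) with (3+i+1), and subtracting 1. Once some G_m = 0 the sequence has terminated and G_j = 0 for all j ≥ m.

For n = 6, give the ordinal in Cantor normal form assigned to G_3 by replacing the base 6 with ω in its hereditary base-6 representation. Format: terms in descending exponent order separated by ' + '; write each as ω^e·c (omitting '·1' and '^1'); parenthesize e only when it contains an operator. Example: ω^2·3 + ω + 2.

6 —HB3→ 2·3 —bump→ 2·4 = 8 —(−1)→ 7
7 —HB4→ 4 + 3 —bump→ 5 + 3 = 8 —(−1)→ 7
7 —HB5→ 5 + 2 —bump→ 6 + 2 = 8 —(−1)→ 7

ω + 1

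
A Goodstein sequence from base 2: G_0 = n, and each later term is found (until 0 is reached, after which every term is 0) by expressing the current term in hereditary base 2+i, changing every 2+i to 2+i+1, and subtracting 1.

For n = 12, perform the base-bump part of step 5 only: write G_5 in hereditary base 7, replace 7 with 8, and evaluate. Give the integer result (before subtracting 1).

134217868

12 —HB2→ 2^(2 + 1) + 2^2 —bump→ 3^(3 + 1) + 3^3 = 108 —(−1)→ 107
107 —HB3→ 3^(3 + 1) + 2·3^2 + 2·3 + 2 —bump→ 4^(4 + 1) + 2·4^2 + 2·4 + 2 = 1066 —(−1)→ 1065
1065 —HB4→ 4^(4 + 1) + 2·4^2 + 2·4 + 1 —bump→ 5^(5 + 1) + 2·5^2 + 2·5 + 1 = 15686 —(−1)→ 15685
15685 —HB5→ 5^(5 + 1) + 2·5^2 + 2·5 —bump→ 6^(6 + 1) + 2·6^2 + 2·6 = 280020 —(−1)→ 280019
280019 —HB6→ 6^(6 + 1) + 2·6^2 + 6 + 5 —bump→ 7^(7 + 1) + 2·7^2 + 7 + 5 = 5764911 —(−1)→ 5764910
5764910 —HB7→ 7^(7 + 1) + 2·7^2 + 7 + 4 —bump→ 8^(8 + 1) + 2·8^2 + 8 + 4 = 134217868 —(−1)→ 134217867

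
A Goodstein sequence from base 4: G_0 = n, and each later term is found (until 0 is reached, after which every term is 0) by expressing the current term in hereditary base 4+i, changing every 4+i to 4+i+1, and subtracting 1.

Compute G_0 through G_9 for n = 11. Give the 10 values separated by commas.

(0) 11|_4 = 2·4 + 3 ↦ 2·5 + 3|_5 = 13 ⇒ 12
(1) 12|_5 = 2·5 + 2 ↦ 2·6 + 2|_6 = 14 ⇒ 13
(2) 13|_6 = 2·6 + 1 ↦ 2·7 + 1|_7 = 15 ⇒ 14
(3) 14|_7 = 2·7 ↦ 2·8|_8 = 16 ⇒ 15
(4) 15|_8 = 8 + 7 ↦ 9 + 7|_9 = 16 ⇒ 15
(5) 15|_9 = 9 + 6 ↦ 10 + 6|_10 = 16 ⇒ 15
(6) 15|_10 = 10 + 5 ↦ 11 + 5|_11 = 16 ⇒ 15
(7) 15|_11 = 11 + 4 ↦ 12 + 4|_12 = 16 ⇒ 15
(8) 15|_12 = 12 + 3 ↦ 13 + 3|_13 = 16 ⇒ 15

11, 12, 13, 14, 15, 15, 15, 15, 15, 15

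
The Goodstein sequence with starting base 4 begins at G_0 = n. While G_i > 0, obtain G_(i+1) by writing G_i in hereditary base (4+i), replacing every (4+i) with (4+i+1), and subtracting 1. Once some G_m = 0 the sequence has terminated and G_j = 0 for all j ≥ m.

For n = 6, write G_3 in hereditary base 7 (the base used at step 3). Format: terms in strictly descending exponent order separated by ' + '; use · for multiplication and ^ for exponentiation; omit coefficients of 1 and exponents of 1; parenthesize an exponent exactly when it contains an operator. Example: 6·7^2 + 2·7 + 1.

6

G_0 = 6. HB_4(6) = 4 + 2. Bump = 7. G_1 = 6.
G_1 = 6. HB_5(6) = 5 + 1. Bump = 7. G_2 = 6.
G_2 = 6. HB_6(6) = 6. Bump = 7. G_3 = 6.
G_3 = 6. HB_7(6) = 6. Bump = 6. G_4 = 5.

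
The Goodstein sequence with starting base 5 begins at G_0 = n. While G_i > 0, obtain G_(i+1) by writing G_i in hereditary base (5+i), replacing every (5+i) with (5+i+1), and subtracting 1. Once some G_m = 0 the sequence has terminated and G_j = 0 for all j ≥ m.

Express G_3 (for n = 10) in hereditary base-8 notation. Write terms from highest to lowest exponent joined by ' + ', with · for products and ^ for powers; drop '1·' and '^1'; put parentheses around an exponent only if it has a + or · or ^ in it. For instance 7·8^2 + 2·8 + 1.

8 + 3

base 5: 10 = 2·5; at 6: 2·6 = 12; next = 11
base 6: 11 = 6 + 5; at 7: 7 + 5 = 12; next = 11
base 7: 11 = 7 + 4; at 8: 8 + 4 = 12; next = 11
base 8: 11 = 8 + 3; at 9: 9 + 3 = 12; next = 11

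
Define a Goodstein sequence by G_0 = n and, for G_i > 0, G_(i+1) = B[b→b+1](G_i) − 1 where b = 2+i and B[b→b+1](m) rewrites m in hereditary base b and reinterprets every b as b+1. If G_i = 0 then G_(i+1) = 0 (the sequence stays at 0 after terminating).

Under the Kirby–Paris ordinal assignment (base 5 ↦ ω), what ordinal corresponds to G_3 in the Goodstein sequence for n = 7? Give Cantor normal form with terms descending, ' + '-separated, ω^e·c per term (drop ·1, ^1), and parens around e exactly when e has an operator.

G_0 = 7. HB_2(7) = 2^2 + 2 + 1. Bump = 31. G_1 = 30.
G_1 = 30. HB_3(30) = 3^3 + 3. Bump = 260. G_2 = 259.
G_2 = 259. HB_4(259) = 4^4 + 3. Bump = 3128. G_3 = 3127.
G_3 = 3127. HB_5(3127) = 5^5 + 2. Bump = 46658. G_4 = 46657.

ω^ω + 2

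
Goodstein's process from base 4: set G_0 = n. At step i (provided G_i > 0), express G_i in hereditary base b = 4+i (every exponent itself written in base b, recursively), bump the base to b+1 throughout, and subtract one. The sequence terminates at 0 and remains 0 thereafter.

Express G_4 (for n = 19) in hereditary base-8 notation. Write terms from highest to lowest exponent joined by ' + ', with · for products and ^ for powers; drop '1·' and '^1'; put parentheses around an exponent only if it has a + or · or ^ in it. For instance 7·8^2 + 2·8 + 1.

base 4: 19 = 4^2 + 3; at 5: 5^2 + 3 = 28; next = 27
base 5: 27 = 5^2 + 2; at 6: 6^2 + 2 = 38; next = 37
base 6: 37 = 6^2 + 1; at 7: 7^2 + 1 = 50; next = 49
base 7: 49 = 7^2; at 8: 8^2 = 64; next = 63
base 8: 63 = 7·8 + 7; at 9: 7·9 + 7 = 70; next = 69

7·8 + 7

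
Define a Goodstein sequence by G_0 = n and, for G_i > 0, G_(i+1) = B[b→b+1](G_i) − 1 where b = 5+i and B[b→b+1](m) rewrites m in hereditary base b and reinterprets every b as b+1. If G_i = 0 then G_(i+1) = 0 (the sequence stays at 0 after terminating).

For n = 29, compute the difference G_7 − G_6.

8

[0] 29 ≡ 5^2 + 4 (base 5). Lift 6: 40. −1: 39.
[1] 39 ≡ 6^2 + 3 (base 6). Lift 7: 52. −1: 51.
[2] 51 ≡ 7^2 + 2 (base 7). Lift 8: 66. −1: 65.
[3] 65 ≡ 8^2 + 1 (base 8). Lift 9: 82. −1: 81.
[4] 81 ≡ 9^2 (base 9). Lift 10: 100. −1: 99.
[5] 99 ≡ 9·10 + 9 (base 10). Lift 11: 108. −1: 107.
[6] 107 ≡ 9·11 + 8 (base 11). Lift 12: 116. −1: 115.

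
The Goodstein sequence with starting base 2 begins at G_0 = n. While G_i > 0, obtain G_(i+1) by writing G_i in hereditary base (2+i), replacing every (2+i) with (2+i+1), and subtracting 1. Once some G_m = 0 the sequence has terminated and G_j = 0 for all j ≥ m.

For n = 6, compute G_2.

257

i=0: 6 = 2^2 + 2 (b=2); 2→3: 3^3 + 3 = 30; 30−1 = 29
i=1: 29 = 3^3 + 2 (b=3); 3→4: 4^4 + 2 = 258; 258−1 = 257
i=2: 257 = 4^4 + 1 (b=4); 4→5: 5^5 + 1 = 3126; 3126−1 = 3125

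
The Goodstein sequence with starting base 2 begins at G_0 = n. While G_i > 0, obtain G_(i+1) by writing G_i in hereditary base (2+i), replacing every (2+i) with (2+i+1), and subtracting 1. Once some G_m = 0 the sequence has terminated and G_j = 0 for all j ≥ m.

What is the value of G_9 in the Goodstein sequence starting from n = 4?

i=0: 4 = 2^2 (b=2); 2→3: 3^3 = 27; 27−1 = 26
i=1: 26 = 2·3^2 + 2·3 + 2 (b=3); 3→4: 2·4^2 + 2·4 + 2 = 42; 42−1 = 41
i=2: 41 = 2·4^2 + 2·4 + 1 (b=4); 4→5: 2·5^2 + 2·5 + 1 = 61; 61−1 = 60
i=3: 60 = 2·5^2 + 2·5 (b=5); 5→6: 2·6^2 + 2·6 = 84; 84−1 = 83
i=4: 83 = 2·6^2 + 6 + 5 (b=6); 6→7: 2·7^2 + 7 + 5 = 110; 110−1 = 109
i=5: 109 = 2·7^2 + 7 + 4 (b=7); 7→8: 2·8^2 + 8 + 4 = 140; 140−1 = 139
i=6: 139 = 2·8^2 + 8 + 3 (b=8); 8→9: 2·9^2 + 9 + 3 = 174; 174−1 = 173
i=7: 173 = 2·9^2 + 9 + 2 (b=9); 9→10: 2·10^2 + 10 + 2 = 212; 212−1 = 211
i=8: 211 = 2·10^2 + 10 + 1 (b=10); 10→11: 2·11^2 + 11 + 1 = 254; 254−1 = 253

253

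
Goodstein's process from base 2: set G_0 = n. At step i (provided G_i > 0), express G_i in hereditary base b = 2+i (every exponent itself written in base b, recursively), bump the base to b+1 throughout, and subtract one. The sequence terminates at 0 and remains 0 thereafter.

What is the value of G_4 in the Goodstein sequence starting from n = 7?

46657

(0) 7|_2 = 2^2 + 2 + 1 ↦ 3^3 + 3 + 1|_3 = 31 ⇒ 30
(1) 30|_3 = 3^3 + 3 ↦ 4^4 + 4|_4 = 260 ⇒ 259
(2) 259|_4 = 4^4 + 3 ↦ 5^5 + 3|_5 = 3128 ⇒ 3127
(3) 3127|_5 = 5^5 + 2 ↦ 6^6 + 2|_6 = 46658 ⇒ 46657
(4) 46657|_6 = 6^6 + 1 ↦ 7^7 + 1|_7 = 823544 ⇒ 823543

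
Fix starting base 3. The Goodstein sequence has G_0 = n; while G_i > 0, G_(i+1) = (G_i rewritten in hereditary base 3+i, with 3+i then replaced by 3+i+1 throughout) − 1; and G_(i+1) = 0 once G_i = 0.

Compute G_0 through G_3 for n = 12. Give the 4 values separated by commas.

G_0 = 12. HB_3(12) = 3^2 + 3. Bump = 20. G_1 = 19.
G_1 = 19. HB_4(19) = 4^2 + 3. Bump = 28. G_2 = 27.
G_2 = 27. HB_5(27) = 5^2 + 2. Bump = 38. G_3 = 37.

12, 19, 27, 37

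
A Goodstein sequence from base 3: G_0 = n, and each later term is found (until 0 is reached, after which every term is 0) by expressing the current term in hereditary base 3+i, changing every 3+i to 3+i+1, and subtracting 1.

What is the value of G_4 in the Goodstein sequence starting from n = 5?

G_0=5  [base 3] 3 + 2  →[3↦4]→  4 + 2 = 6  −1 ⇒ G_1=5
G_1=5  [base 4] 4 + 1  →[4↦5]→  5 + 1 = 6  −1 ⇒ G_2=5
G_2=5  [base 5] 5  →[5↦6]→  6 = 6  −1 ⇒ G_3=5
G_3=5  [base 6] 5  →[6↦7]→  5 = 5  −1 ⇒ G_4=4
G_4=4  [base 7] 4  →[7↦8]→  4 = 4  −1 ⇒ G_5=3

4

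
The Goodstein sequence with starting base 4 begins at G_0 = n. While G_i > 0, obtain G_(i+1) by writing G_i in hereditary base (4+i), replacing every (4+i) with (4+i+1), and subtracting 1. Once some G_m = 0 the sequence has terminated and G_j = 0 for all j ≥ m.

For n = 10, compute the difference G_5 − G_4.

i=0: 10 = 2·4 + 2 (b=4); 4→5: 2·5 + 2 = 12; 12−1 = 11
i=1: 11 = 2·5 + 1 (b=5); 5→6: 2·6 + 1 = 13; 13−1 = 12
i=2: 12 = 2·6 (b=6); 6→7: 2·7 = 14; 14−1 = 13
i=3: 13 = 7 + 6 (b=7); 7→8: 8 + 6 = 14; 14−1 = 13
i=4: 13 = 8 + 5 (b=8); 8→9: 9 + 5 = 14; 14−1 = 13

0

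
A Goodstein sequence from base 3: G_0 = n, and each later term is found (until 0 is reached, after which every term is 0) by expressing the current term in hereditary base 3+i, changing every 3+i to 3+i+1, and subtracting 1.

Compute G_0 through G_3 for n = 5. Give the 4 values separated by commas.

5, 5, 5, 5

base 3: 5 = 3 + 2; at 4: 4 + 2 = 6; next = 5
base 4: 5 = 4 + 1; at 5: 5 + 1 = 6; next = 5
base 5: 5 = 5; at 6: 6 = 6; next = 5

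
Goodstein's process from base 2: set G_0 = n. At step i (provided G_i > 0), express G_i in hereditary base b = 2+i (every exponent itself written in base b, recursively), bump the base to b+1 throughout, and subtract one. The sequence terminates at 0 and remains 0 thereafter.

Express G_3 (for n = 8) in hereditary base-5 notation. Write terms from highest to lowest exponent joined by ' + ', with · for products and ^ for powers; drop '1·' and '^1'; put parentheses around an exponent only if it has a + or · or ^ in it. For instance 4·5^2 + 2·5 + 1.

G_0=8  [base 2] 2^(2 + 1)  →[2↦3]→  3^(3 + 1) = 81  −1 ⇒ G_1=80
G_1=80  [base 3] 2·3^3 + 2·3^2 + 2·3 + 2  →[3↦4]→  2·4^4 + 2·4^2 + 2·4 + 2 = 554  −1 ⇒ G_2=553
G_2=553  [base 4] 2·4^4 + 2·4^2 + 2·4 + 1  →[4↦5]→  2·5^5 + 2·5^2 + 2·5 + 1 = 6311  −1 ⇒ G_3=6310
G_3=6310  [base 5] 2·5^5 + 2·5^2 + 2·5  →[5↦6]→  2·6^6 + 2·6^2 + 2·6 = 93396  −1 ⇒ G_4=93395

2·5^5 + 2·5^2 + 2·5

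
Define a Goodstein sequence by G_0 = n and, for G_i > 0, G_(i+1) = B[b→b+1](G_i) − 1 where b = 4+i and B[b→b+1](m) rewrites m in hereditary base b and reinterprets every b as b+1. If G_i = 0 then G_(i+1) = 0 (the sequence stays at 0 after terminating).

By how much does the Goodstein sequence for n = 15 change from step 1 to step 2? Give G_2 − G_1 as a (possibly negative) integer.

2

step 0: 15 = 3·4 + 3; sub 5 for 4: 3·5 + 3; = 18; G_1 = 18−1 = 17
step 1: 17 = 3·5 + 2; sub 6 for 5: 3·6 + 2; = 20; G_2 = 20−1 = 19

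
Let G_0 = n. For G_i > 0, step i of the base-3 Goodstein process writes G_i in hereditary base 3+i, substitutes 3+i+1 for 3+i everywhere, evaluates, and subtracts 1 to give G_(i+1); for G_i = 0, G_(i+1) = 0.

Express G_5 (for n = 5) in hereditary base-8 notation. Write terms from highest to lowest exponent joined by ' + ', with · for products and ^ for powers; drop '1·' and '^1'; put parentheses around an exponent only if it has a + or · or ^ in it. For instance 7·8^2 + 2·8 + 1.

3

G_0=5  [base 3] 3 + 2  →[3↦4]→  4 + 2 = 6  −1 ⇒ G_1=5
G_1=5  [base 4] 4 + 1  →[4↦5]→  5 + 1 = 6  −1 ⇒ G_2=5
G_2=5  [base 5] 5  →[5↦6]→  6 = 6  −1 ⇒ G_3=5
G_3=5  [base 6] 5  →[6↦7]→  5 = 5  −1 ⇒ G_4=4
G_4=4  [base 7] 4  →[7↦8]→  4 = 4  −1 ⇒ G_5=3
G_5=3  [base 8] 3  →[8↦9]→  3 = 3  −1 ⇒ G_6=2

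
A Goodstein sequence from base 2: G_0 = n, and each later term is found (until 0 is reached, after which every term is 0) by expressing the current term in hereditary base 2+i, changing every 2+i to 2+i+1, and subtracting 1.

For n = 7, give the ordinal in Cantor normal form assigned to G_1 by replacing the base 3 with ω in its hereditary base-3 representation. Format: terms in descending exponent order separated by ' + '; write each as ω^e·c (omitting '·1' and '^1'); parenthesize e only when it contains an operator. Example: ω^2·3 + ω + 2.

(0) 7|_2 = 2^2 + 2 + 1 ↦ 3^3 + 3 + 1|_3 = 31 ⇒ 30
(1) 30|_3 = 3^3 + 3 ↦ 4^4 + 4|_4 = 260 ⇒ 259

ω^ω + ω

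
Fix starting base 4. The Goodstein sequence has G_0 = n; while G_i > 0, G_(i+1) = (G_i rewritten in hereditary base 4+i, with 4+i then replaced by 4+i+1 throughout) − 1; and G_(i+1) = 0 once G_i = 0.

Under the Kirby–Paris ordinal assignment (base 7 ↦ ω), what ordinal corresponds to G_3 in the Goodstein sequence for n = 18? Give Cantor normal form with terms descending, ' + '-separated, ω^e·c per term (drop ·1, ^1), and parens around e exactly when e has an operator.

ω·6 + 6

(0) 18|_4 = 4^2 + 2 ↦ 5^2 + 2|_5 = 27 ⇒ 26
(1) 26|_5 = 5^2 + 1 ↦ 6^2 + 1|_6 = 37 ⇒ 36
(2) 36|_6 = 6^2 ↦ 7^2|_7 = 49 ⇒ 48
(3) 48|_7 = 6·7 + 6 ↦ 6·8 + 6|_8 = 54 ⇒ 53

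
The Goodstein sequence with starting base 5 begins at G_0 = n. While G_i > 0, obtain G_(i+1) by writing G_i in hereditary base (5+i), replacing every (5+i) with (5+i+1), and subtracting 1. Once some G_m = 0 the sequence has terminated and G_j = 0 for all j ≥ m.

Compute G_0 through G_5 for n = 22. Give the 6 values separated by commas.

i=0: 22 = 4·5 + 2 (b=5); 5→6: 4·6 + 2 = 26; 26−1 = 25
i=1: 25 = 4·6 + 1 (b=6); 6→7: 4·7 + 1 = 29; 29−1 = 28
i=2: 28 = 4·7 (b=7); 7→8: 4·8 = 32; 32−1 = 31
i=3: 31 = 3·8 + 7 (b=8); 8→9: 3·9 + 7 = 34; 34−1 = 33
i=4: 33 = 3·9 + 6 (b=9); 9→10: 3·10 + 6 = 36; 36−1 = 35

22, 25, 28, 31, 33, 35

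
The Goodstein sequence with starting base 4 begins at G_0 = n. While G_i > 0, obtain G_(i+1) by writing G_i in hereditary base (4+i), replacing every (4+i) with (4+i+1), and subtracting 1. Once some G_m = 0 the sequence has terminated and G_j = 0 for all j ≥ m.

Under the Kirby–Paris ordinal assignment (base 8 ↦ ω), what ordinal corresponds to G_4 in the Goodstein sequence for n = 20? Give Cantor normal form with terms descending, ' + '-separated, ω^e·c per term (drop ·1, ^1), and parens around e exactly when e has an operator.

ω^2 + 1

step 0: 20 = 4^2 + 4; sub 5 for 4: 5^2 + 5; = 30; G_1 = 30−1 = 29
step 1: 29 = 5^2 + 4; sub 6 for 5: 6^2 + 4; = 40; G_2 = 40−1 = 39
step 2: 39 = 6^2 + 3; sub 7 for 6: 7^2 + 3; = 52; G_3 = 52−1 = 51
step 3: 51 = 7^2 + 2; sub 8 for 7: 8^2 + 2; = 66; G_4 = 66−1 = 65
step 4: 65 = 8^2 + 1; sub 9 for 8: 9^2 + 1; = 82; G_5 = 82−1 = 81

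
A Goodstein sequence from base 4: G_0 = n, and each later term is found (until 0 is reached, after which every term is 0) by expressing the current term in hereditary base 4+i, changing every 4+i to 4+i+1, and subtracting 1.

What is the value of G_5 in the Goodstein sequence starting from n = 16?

16 —HB4→ 4^2 —bump→ 5^2 = 25 —(−1)→ 24
24 —HB5→ 4·5 + 4 —bump→ 4·6 + 4 = 28 —(−1)→ 27
27 —HB6→ 4·6 + 3 —bump→ 4·7 + 3 = 31 —(−1)→ 30
30 —HB7→ 4·7 + 2 —bump→ 4·8 + 2 = 34 —(−1)→ 33
33 —HB8→ 4·8 + 1 —bump→ 4·9 + 1 = 37 —(−1)→ 36
36 —HB9→ 4·9 —bump→ 4·10 = 40 —(−1)→ 39

36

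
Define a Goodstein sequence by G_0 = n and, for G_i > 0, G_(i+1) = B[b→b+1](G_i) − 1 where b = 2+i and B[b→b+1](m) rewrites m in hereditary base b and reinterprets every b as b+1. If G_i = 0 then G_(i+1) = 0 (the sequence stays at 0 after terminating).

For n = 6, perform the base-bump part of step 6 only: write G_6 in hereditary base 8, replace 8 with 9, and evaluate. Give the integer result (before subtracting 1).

332148

base 2: 6 = 2^2 + 2; at 3: 3^3 + 3 = 30; next = 29
base 3: 29 = 3^3 + 2; at 4: 4^4 + 2 = 258; next = 257
base 4: 257 = 4^4 + 1; at 5: 5^5 + 1 = 3126; next = 3125
base 5: 3125 = 5^5; at 6: 6^6 = 46656; next = 46655
base 6: 46655 = 5·6^5 + 5·6^4 + 5·6^3 + 5·6^2 + 5·6 + 5; at 7: 5·7^5 + 5·7^4 + 5·7^3 + 5·7^2 + 5·7 + 5 = 98040; next = 98039
base 7: 98039 = 5·7^5 + 5·7^4 + 5·7^3 + 5·7^2 + 5·7 + 4; at 8: 5·8^5 + 5·8^4 + 5·8^3 + 5·8^2 + 5·8 + 4 = 187244; next = 187243
base 8: 187243 = 5·8^5 + 5·8^4 + 5·8^3 + 5·8^2 + 5·8 + 3; at 9: 5·9^5 + 5·9^4 + 5·9^3 + 5·9^2 + 5·9 + 3 = 332148; next = 332147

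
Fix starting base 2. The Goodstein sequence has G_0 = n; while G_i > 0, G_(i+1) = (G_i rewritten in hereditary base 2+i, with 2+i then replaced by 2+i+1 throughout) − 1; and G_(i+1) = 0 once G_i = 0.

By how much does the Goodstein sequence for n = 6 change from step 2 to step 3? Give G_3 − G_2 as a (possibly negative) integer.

G_0 = 6. HB_2(6) = 2^2 + 2. Bump = 30. G_1 = 29.
G_1 = 29. HB_3(29) = 3^3 + 2. Bump = 258. G_2 = 257.
G_2 = 257. HB_4(257) = 4^4 + 1. Bump = 3126. G_3 = 3125.

2868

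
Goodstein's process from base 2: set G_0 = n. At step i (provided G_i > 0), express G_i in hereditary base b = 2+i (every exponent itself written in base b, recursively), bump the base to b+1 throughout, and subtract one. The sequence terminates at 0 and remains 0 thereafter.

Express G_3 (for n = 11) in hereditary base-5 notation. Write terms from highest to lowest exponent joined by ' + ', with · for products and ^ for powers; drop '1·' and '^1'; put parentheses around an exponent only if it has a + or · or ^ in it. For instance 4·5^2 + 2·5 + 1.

G_0 = 11. HB_2(11) = 2^(2 + 1) + 2 + 1. Bump = 85. G_1 = 84.
G_1 = 84. HB_3(84) = 3^(3 + 1) + 3. Bump = 1028. G_2 = 1027.
G_2 = 1027. HB_4(1027) = 4^(4 + 1) + 3. Bump = 15628. G_3 = 15627.
G_3 = 15627. HB_5(15627) = 5^(5 + 1) + 2. Bump = 279938. G_4 = 279937.

5^(5 + 1) + 2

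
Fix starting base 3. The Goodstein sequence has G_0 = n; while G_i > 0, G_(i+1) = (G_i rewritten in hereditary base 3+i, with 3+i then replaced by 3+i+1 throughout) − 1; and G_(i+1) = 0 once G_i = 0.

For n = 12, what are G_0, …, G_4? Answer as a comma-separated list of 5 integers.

12, 19, 27, 37, 49

step 0: 12 = 3^2 + 3; sub 4 for 3: 4^2 + 4; = 20; G_1 = 20−1 = 19
step 1: 19 = 4^2 + 3; sub 5 for 4: 5^2 + 3; = 28; G_2 = 28−1 = 27
step 2: 27 = 5^2 + 2; sub 6 for 5: 6^2 + 2; = 38; G_3 = 38−1 = 37
step 3: 37 = 6^2 + 1; sub 7 for 6: 7^2 + 1; = 50; G_4 = 50−1 = 49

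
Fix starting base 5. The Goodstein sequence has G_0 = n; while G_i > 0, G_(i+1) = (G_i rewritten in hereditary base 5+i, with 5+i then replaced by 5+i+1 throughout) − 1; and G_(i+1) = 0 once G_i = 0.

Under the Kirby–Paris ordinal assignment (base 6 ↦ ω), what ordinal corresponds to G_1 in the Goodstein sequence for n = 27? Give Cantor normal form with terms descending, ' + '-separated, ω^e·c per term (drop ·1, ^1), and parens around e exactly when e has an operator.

i=0: 27 = 5^2 + 2 (b=5); 5→6: 6^2 + 2 = 38; 38−1 = 37
i=1: 37 = 6^2 + 1 (b=6); 6→7: 7^2 + 1 = 50; 50−1 = 49

ω^2 + 1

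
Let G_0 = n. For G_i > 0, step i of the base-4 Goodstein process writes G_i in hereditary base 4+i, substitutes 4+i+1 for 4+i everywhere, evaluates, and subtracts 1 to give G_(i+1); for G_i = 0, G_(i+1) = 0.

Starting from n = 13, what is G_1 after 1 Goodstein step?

15

13 —HB4→ 3·4 + 1 —bump→ 3·5 + 1 = 16 —(−1)→ 15
15 —HB5→ 3·5 —bump→ 3·6 = 18 —(−1)→ 17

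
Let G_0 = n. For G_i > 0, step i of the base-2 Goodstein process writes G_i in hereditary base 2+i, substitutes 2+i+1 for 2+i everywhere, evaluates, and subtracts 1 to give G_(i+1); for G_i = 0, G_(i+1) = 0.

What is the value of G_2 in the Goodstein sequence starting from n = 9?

G_0=9  [base 2] 2^(2 + 1) + 1  →[2↦3]→  3^(3 + 1) + 1 = 82  −1 ⇒ G_1=81
G_1=81  [base 3] 3^(3 + 1)  →[3↦4]→  4^(4 + 1) = 1024  −1 ⇒ G_2=1023
G_2=1023  [base 4] 3·4^4 + 3·4^3 + 3·4^2 + 3·4 + 3  →[4↦5]→  3·5^5 + 3·5^3 + 3·5^2 + 3·5 + 3 = 9843  −1 ⇒ G_3=9842

1023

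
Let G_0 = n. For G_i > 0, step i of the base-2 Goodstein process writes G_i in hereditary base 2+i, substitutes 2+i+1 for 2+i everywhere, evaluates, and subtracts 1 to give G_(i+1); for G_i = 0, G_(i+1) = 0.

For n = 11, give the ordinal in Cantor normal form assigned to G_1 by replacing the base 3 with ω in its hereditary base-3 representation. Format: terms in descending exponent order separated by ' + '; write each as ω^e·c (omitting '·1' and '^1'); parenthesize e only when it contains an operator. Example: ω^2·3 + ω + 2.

ω^(ω + 1) + ω

(0) 11|_2 = 2^(2 + 1) + 2 + 1 ↦ 3^(3 + 1) + 3 + 1|_3 = 85 ⇒ 84
(1) 84|_3 = 3^(3 + 1) + 3 ↦ 4^(4 + 1) + 4|_4 = 1028 ⇒ 1027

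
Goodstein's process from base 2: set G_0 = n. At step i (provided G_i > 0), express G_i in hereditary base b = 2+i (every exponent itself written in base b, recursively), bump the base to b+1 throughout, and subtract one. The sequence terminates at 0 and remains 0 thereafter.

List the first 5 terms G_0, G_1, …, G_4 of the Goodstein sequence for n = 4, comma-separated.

4, 26, 41, 60, 83

[0] 4 ≡ 2^2 (base 2). Lift 3: 27. −1: 26.
[1] 26 ≡ 2·3^2 + 2·3 + 2 (base 3). Lift 4: 42. −1: 41.
[2] 41 ≡ 2·4^2 + 2·4 + 1 (base 4). Lift 5: 61. −1: 60.
[3] 60 ≡ 2·5^2 + 2·5 (base 5). Lift 6: 84. −1: 83.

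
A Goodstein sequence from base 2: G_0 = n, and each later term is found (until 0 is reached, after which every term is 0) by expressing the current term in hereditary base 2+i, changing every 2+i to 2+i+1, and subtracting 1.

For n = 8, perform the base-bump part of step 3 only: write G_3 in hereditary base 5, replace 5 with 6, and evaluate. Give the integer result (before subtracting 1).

8 —HB2→ 2^(2 + 1) —bump→ 3^(3 + 1) = 81 —(−1)→ 80
80 —HB3→ 2·3^3 + 2·3^2 + 2·3 + 2 —bump→ 2·4^4 + 2·4^2 + 2·4 + 2 = 554 —(−1)→ 553
553 —HB4→ 2·4^4 + 2·4^2 + 2·4 + 1 —bump→ 2·5^5 + 2·5^2 + 2·5 + 1 = 6311 —(−1)→ 6310
6310 —HB5→ 2·5^5 + 2·5^2 + 2·5 —bump→ 2·6^6 + 2·6^2 + 2·6 = 93396 —(−1)→ 93395

93396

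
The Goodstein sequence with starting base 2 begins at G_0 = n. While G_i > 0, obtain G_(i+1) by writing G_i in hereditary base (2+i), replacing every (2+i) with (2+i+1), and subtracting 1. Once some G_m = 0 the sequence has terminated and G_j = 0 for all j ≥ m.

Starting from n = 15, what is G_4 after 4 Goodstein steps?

G_0 = 15. HB_2(15) = 2^(2 + 1) + 2^2 + 2 + 1. Bump = 112. G_1 = 111.
G_1 = 111. HB_3(111) = 3^(3 + 1) + 3^3 + 3. Bump = 1284. G_2 = 1283.
G_2 = 1283. HB_4(1283) = 4^(4 + 1) + 4^4 + 3. Bump = 18753. G_3 = 18752.
G_3 = 18752. HB_5(18752) = 5^(5 + 1) + 5^5 + 2. Bump = 326594. G_4 = 326593.
G_4 = 326593. HB_6(326593) = 6^(6 + 1) + 6^6 + 1. Bump = 6588345. G_5 = 6588344.

326593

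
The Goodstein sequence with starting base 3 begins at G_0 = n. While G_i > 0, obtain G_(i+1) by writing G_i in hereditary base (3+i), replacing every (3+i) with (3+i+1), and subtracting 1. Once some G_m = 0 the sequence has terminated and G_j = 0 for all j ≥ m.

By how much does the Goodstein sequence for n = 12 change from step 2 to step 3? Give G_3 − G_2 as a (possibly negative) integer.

10

12 —HB3→ 3^2 + 3 —bump→ 4^2 + 4 = 20 —(−1)→ 19
19 —HB4→ 4^2 + 3 —bump→ 5^2 + 3 = 28 —(−1)→ 27
27 —HB5→ 5^2 + 2 —bump→ 6^2 + 2 = 38 —(−1)→ 37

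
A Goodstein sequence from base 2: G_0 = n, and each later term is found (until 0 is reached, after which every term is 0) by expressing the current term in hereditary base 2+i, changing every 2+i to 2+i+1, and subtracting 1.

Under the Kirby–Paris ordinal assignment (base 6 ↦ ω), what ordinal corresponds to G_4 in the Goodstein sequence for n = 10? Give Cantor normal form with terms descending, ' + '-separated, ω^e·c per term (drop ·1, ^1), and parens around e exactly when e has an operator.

ω^ω·5 + ω^5·5 + ω^4·5 + ω^3·5 + ω^2·5 + ω·5 + 5

G_0=10  [base 2] 2^(2 + 1) + 2  →[2↦3]→  3^(3 + 1) + 3 = 84  −1 ⇒ G_1=83
G_1=83  [base 3] 3^(3 + 1) + 2  →[3↦4]→  4^(4 + 1) + 2 = 1026  −1 ⇒ G_2=1025
G_2=1025  [base 4] 4^(4 + 1) + 1  →[4↦5]→  5^(5 + 1) + 1 = 15626  −1 ⇒ G_3=15625
G_3=15625  [base 5] 5^(5 + 1)  →[5↦6]→  6^(6 + 1) = 279936  −1 ⇒ G_4=279935
G_4=279935  [base 6] 5·6^6 + 5·6^5 + 5·6^4 + 5·6^3 + 5·6^2 + 5·6 + 5  →[6↦7]→  5·7^7 + 5·7^5 + 5·7^4 + 5·7^3 + 5·7^2 + 5·7 + 5 = 4215755  −1 ⇒ G_5=4215754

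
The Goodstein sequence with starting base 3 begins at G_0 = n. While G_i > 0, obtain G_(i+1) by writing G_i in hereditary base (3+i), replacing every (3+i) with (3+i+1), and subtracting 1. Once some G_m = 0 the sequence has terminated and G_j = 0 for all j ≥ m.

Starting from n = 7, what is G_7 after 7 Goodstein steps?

9

i=0: 7 = 2·3 + 1 (b=3); 3→4: 2·4 + 1 = 9; 9−1 = 8
i=1: 8 = 2·4 (b=4); 4→5: 2·5 = 10; 10−1 = 9
i=2: 9 = 5 + 4 (b=5); 5→6: 6 + 4 = 10; 10−1 = 9
i=3: 9 = 6 + 3 (b=6); 6→7: 7 + 3 = 10; 10−1 = 9
i=4: 9 = 7 + 2 (b=7); 7→8: 8 + 2 = 10; 10−1 = 9
i=5: 9 = 8 + 1 (b=8); 8→9: 9 + 1 = 10; 10−1 = 9
i=6: 9 = 9 (b=9); 9→10: 10 = 10; 10−1 = 9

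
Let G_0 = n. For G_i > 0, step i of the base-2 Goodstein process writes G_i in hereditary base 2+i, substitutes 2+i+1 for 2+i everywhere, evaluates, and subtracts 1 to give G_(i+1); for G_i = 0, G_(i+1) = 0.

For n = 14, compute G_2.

1281

base 2: 14 = 2^(2 + 1) + 2^2 + 2; at 3: 3^(3 + 1) + 3^3 + 3 = 111; next = 110
base 3: 110 = 3^(3 + 1) + 3^3 + 2; at 4: 4^(4 + 1) + 4^4 + 2 = 1282; next = 1281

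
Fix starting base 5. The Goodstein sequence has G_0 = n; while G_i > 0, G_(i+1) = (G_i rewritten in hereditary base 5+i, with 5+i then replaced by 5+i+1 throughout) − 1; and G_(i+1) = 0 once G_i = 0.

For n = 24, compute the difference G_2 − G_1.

(0) 24|_5 = 4·5 + 4 ↦ 4·6 + 4|_6 = 28 ⇒ 27
(1) 27|_6 = 4·6 + 3 ↦ 4·7 + 3|_7 = 31 ⇒ 30

3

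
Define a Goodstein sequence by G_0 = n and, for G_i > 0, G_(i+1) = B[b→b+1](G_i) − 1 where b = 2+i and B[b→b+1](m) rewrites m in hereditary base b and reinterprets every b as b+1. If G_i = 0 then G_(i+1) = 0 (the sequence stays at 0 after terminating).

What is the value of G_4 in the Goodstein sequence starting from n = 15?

G_0=15  [base 2] 2^(2 + 1) + 2^2 + 2 + 1  →[2↦3]→  3^(3 + 1) + 3^3 + 3 + 1 = 112  −1 ⇒ G_1=111
G_1=111  [base 3] 3^(3 + 1) + 3^3 + 3  →[3↦4]→  4^(4 + 1) + 4^4 + 4 = 1284  −1 ⇒ G_2=1283
G_2=1283  [base 4] 4^(4 + 1) + 4^4 + 3  →[4↦5]→  5^(5 + 1) + 5^5 + 3 = 18753  −1 ⇒ G_3=18752
G_3=18752  [base 5] 5^(5 + 1) + 5^5 + 2  →[5↦6]→  6^(6 + 1) + 6^6 + 2 = 326594  −1 ⇒ G_4=326593
G_4=326593  [base 6] 6^(6 + 1) + 6^6 + 1  →[6↦7]→  7^(7 + 1) + 7^7 + 1 = 6588345  −1 ⇒ G_5=6588344

326593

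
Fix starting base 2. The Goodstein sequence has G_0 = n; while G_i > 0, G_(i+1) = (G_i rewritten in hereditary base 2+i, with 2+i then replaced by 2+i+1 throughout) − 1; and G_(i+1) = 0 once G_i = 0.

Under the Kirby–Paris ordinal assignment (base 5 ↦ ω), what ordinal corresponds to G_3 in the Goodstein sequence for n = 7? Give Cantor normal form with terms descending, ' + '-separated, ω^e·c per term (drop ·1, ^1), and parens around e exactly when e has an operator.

[0] 7 ≡ 2^2 + 2 + 1 (base 2). Lift 3: 31. −1: 30.
[1] 30 ≡ 3^3 + 3 (base 3). Lift 4: 260. −1: 259.
[2] 259 ≡ 4^4 + 3 (base 4). Lift 5: 3128. −1: 3127.
[3] 3127 ≡ 5^5 + 2 (base 5). Lift 6: 46658. −1: 46657.

ω^ω + 2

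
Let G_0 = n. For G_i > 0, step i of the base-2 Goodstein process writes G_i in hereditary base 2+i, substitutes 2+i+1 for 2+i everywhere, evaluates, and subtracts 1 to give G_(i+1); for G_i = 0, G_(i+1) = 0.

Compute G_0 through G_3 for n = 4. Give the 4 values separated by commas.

G_0 = 4. HB_2(4) = 2^2. Bump = 27. G_1 = 26.
G_1 = 26. HB_3(26) = 2·3^2 + 2·3 + 2. Bump = 42. G_2 = 41.
G_2 = 41. HB_4(41) = 2·4^2 + 2·4 + 1. Bump = 61. G_3 = 60.

4, 26, 41, 60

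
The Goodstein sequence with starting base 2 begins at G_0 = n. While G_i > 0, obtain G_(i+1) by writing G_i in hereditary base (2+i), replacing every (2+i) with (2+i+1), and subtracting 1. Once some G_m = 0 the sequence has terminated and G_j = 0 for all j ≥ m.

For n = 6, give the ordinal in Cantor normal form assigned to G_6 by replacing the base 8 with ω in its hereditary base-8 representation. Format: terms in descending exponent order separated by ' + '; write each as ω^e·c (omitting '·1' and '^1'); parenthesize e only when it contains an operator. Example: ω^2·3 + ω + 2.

i=0: 6 = 2^2 + 2 (b=2); 2→3: 3^3 + 3 = 30; 30−1 = 29
i=1: 29 = 3^3 + 2 (b=3); 3→4: 4^4 + 2 = 258; 258−1 = 257
i=2: 257 = 4^4 + 1 (b=4); 4→5: 5^5 + 1 = 3126; 3126−1 = 3125
i=3: 3125 = 5^5 (b=5); 5→6: 6^6 = 46656; 46656−1 = 46655
i=4: 46655 = 5·6^5 + 5·6^4 + 5·6^3 + 5·6^2 + 5·6 + 5 (b=6); 6→7: 5·7^5 + 5·7^4 + 5·7^3 + 5·7^2 + 5·7 + 5 = 98040; 98040−1 = 98039
i=5: 98039 = 5·7^5 + 5·7^4 + 5·7^3 + 5·7^2 + 5·7 + 4 (b=7); 7→8: 5·8^5 + 5·8^4 + 5·8^3 + 5·8^2 + 5·8 + 4 = 187244; 187244−1 = 187243

ω^5·5 + ω^4·5 + ω^3·5 + ω^2·5 + ω·5 + 3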